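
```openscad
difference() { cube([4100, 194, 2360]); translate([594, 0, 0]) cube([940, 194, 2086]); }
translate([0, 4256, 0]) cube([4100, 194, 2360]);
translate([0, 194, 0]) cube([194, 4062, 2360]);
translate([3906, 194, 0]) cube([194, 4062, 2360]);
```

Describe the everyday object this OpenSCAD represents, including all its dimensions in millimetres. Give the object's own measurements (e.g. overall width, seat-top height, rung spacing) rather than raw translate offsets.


A single room: four walls, each 2360 mm tall and 194 mm thick, enclosing an outside footprint 4100×4450 mm (x × y), no floor or roof. The front and back walls (−y and +y sides) run the full x-width; the side walls fit between their inner faces. A door opening 940 mm wide and 2086 mm tall is cut through the front wall from the floor up, its −x edge 594 mm from the wall's −x end.


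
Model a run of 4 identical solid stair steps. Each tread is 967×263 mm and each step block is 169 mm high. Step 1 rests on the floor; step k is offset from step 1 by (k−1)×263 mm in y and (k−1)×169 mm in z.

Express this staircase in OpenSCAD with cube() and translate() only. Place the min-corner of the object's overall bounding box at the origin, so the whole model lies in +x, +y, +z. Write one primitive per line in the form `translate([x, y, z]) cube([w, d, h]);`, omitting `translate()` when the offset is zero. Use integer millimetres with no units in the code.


cube([967, 263, 169]);
translate([0, 263, 169]) cube([967, 263, 169]);
translate([0, 526, 338]) cube([967, 263, 169]);
translate([0, 789, 507]) cube([967, 263, 169]);


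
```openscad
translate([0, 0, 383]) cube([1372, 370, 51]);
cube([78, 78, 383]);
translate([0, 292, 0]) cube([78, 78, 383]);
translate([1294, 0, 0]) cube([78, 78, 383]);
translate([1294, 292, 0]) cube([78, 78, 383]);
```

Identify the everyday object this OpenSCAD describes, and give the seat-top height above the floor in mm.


A bench. The seat-top height is 434 mm.

A long slab on four corner posts — a bench. The slab sits at z = 383 with thickness 51, so the top is 383 + 51 = 434 mm.


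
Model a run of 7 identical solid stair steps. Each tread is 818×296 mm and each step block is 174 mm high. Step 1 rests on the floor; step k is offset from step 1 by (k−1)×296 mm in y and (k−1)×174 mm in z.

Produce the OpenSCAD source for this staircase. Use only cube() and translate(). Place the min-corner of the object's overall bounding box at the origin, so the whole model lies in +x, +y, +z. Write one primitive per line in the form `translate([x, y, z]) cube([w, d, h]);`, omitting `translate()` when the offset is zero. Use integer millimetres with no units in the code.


cube([818, 296, 174]);
translate([0, 296, 174]) cube([818, 296, 174]);
translate([0, 592, 348]) cube([818, 296, 174]);
translate([0, 888, 522]) cube([818, 296, 174]);
translate([0, 1184, 696]) cube([818, 296, 174]);
translate([0, 1480, 870]) cube([818, 296, 174]);
translate([0, 1776, 1044]) cube([818, 296, 174]);


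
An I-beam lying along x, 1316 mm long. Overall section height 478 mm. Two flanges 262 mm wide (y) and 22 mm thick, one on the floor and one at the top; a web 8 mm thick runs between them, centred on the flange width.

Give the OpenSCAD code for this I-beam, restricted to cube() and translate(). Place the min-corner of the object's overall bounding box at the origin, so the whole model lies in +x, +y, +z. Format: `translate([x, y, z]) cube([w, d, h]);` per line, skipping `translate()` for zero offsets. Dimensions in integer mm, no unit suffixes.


cube([1316, 262, 22]);
translate([0, 127, 22]) cube([1316, 8, 434]);
translate([0, 0, 456]) cube([1316, 262, 22]);


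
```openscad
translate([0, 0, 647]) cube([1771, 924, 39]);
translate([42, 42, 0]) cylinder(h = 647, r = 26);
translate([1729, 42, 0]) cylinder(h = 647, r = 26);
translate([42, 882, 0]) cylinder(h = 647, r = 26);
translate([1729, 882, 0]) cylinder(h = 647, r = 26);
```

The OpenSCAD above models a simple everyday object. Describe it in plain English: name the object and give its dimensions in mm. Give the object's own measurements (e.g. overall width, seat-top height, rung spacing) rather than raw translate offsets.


A table: top 1771 mm (x) × 924 mm (y), 39 mm thick, upper face at z = 686 mm, on four round legs of 52 mm diameter, each leg's bounding box inset 16 mm from the nearest pair of top edges from z = 0 to the bottom of the top.


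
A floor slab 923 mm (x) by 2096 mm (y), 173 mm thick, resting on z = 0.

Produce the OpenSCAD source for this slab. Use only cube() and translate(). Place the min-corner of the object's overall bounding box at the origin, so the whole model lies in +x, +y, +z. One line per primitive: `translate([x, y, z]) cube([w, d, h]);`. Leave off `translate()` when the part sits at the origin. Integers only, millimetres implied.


cube([923, 2096, 173]);


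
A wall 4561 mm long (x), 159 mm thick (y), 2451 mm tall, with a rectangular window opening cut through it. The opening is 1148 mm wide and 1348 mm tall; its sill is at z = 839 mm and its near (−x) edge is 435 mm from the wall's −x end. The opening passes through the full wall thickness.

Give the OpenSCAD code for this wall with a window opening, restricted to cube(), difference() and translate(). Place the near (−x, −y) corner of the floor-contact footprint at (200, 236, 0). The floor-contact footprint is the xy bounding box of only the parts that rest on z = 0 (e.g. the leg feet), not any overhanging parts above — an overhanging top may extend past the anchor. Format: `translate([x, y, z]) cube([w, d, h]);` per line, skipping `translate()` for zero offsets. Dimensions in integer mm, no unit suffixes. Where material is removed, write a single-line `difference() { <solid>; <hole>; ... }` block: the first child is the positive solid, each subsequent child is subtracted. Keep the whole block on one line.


difference() { translate([200, 236, 0]) cube([4561, 159, 2451]); translate([635, 236, 839]) cube([1148, 159, 1348]); }


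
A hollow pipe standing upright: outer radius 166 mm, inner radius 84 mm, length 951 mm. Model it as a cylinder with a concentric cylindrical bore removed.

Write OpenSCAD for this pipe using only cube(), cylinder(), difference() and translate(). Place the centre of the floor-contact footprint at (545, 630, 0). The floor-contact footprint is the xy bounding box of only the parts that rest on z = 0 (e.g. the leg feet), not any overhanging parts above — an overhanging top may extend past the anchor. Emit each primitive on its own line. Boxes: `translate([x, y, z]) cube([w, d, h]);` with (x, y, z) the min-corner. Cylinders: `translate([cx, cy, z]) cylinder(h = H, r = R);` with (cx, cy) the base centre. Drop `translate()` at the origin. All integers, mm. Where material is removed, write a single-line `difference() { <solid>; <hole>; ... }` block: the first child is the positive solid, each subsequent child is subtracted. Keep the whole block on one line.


difference() { translate([545, 630, 0]) cylinder(h = 951, r = 166); translate([545, 630, 0]) cylinder(h = 951, r = 84); }


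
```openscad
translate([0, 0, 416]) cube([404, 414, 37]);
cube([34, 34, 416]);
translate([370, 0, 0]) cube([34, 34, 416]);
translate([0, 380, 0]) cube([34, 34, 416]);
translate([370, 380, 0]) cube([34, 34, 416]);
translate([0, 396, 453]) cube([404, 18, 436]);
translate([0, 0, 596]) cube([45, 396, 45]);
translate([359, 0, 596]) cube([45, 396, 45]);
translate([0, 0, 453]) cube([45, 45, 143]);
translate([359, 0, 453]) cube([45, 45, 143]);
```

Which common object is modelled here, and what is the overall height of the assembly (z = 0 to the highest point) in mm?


A chair. The overall height is 889 mm.

A slab on four corner posts with a tall panel at the back — a chair. The seat slab sits at z = 416 with thickness 37, and the 436 mm backrest starts at the seat top, so the overall height is 416 + 37 + 436 = 889 mm.


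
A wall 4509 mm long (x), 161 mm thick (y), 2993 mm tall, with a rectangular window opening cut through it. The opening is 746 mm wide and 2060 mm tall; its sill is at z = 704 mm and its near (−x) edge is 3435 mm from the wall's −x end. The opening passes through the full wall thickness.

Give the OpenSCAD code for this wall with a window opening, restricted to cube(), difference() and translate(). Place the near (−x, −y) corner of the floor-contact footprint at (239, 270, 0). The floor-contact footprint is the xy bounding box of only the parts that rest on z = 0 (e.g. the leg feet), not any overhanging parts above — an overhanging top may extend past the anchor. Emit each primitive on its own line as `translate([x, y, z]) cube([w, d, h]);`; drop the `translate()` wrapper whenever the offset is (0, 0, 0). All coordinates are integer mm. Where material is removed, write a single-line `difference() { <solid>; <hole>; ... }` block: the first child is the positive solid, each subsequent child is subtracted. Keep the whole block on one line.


difference() { translate([239, 270, 0]) cube([4509, 161, 2993]); translate([3674, 270, 704]) cube([746, 161, 2060]); }


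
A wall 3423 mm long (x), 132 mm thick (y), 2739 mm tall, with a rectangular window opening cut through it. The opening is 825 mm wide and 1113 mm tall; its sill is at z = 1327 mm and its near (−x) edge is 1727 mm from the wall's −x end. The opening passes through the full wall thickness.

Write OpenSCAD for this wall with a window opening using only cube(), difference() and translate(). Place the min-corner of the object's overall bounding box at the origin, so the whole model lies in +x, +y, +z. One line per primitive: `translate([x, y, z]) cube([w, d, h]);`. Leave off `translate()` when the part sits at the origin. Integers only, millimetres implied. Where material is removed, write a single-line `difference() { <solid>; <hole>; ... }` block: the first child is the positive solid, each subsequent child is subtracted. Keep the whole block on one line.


difference() { cube([3423, 132, 2739]); translate([1727, 0, 1327]) cube([825, 132, 1113]); }


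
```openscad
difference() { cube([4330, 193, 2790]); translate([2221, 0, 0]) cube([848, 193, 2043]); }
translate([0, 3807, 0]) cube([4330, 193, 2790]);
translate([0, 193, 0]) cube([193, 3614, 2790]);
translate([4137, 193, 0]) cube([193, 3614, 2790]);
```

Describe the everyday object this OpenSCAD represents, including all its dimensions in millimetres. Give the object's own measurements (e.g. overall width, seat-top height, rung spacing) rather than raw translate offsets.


A single room: four walls, each 2790 mm tall and 193 mm thick, enclosing an outside footprint 4330×4000 mm (x × y), no floor or roof. The front and back walls (−y and +y sides) run the full x-width; the side walls fit between their inner faces. A door opening 848 mm wide and 2043 mm tall is cut through the front wall from the floor up, its −x edge 2221 mm from the wall's −x end.


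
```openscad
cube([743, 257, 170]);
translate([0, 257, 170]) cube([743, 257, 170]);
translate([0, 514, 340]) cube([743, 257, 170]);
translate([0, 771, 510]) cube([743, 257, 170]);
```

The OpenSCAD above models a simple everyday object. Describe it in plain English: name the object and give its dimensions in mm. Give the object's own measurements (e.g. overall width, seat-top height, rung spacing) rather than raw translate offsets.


A straight staircase of 4 solid steps. Each step is 743 mm wide (x), 257 mm deep (y, the going) and 170 mm tall (the rise). The first step rests on the floor; each subsequent step sits one going further in +y and one rise higher in +z, directly behind and above the previous step with no overlap.


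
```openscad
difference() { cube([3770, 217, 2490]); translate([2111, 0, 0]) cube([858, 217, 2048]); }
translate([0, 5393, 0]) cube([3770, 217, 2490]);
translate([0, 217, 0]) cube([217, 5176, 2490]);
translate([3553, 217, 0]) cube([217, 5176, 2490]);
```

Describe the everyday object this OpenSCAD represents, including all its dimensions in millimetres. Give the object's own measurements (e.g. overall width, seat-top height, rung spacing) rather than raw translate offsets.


A single room: four walls, each 2490 mm tall and 217 mm thick, enclosing an outside footprint 3770×5610 mm (x × y), no floor or roof. The front and back walls (−y and +y sides) run the full x-width; the side walls fit between their inner faces. A door opening 858 mm wide and 2048 mm tall is cut through the front wall from the floor up, its −x edge 2111 mm from the wall's −x end.


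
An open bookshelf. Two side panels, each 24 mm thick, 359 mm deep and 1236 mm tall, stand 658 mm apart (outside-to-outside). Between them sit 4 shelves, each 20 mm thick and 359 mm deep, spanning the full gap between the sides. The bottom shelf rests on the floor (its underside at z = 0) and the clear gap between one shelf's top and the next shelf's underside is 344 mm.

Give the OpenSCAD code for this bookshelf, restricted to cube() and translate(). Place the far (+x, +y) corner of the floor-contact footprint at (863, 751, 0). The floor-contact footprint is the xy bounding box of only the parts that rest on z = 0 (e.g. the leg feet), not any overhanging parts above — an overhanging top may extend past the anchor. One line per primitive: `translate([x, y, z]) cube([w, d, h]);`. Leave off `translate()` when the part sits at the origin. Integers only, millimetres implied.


translate([205, 392, 0]) cube([24, 359, 1236]);
translate([839, 392, 0]) cube([24, 359, 1236]);
translate([229, 392, 0]) cube([610, 359, 20]);
translate([229, 392, 364]) cube([610, 359, 20]);
translate([229, 392, 728]) cube([610, 359, 20]);
translate([229, 392, 1092]) cube([610, 359, 20]);


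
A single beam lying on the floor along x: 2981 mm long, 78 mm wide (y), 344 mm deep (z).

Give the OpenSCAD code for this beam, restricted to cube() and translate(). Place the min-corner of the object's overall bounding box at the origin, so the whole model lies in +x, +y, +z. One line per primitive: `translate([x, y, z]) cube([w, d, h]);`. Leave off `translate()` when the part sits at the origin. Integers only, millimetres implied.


cube([2981, 78, 344]);


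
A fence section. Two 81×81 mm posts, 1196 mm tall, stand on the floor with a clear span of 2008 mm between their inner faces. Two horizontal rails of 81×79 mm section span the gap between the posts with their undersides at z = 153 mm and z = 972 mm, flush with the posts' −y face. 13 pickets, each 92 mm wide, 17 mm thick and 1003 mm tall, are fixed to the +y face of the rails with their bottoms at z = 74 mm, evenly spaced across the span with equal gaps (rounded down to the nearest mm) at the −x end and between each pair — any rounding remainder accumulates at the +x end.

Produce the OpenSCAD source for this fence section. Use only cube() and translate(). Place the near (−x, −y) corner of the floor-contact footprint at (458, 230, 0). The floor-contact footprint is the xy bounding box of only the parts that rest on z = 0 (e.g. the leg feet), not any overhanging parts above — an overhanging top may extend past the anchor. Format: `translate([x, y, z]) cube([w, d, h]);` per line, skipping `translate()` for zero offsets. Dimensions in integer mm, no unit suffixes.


translate([458, 230, 0]) cube([81, 81, 1196]);
translate([2547, 230, 0]) cube([81, 81, 1196]);
translate([539, 230, 153]) cube([2008, 81, 79]);
translate([539, 230, 972]) cube([2008, 81, 79]);
translate([597, 311, 74]) cube([92, 17, 1003]);
translate([747, 311, 74]) cube([92, 17, 1003]);
translate([897, 311, 74]) cube([92, 17, 1003]);
translate([1047, 311, 74]) cube([92, 17, 1003]);
translate([1197, 311, 74]) cube([92, 17, 1003]);
translate([1347, 311, 74]) cube([92, 17, 1003]);
translate([1497, 311, 74]) cube([92, 17, 1003]);
translate([1647, 311, 74]) cube([92, 17, 1003]);
translate([1797, 311, 74]) cube([92, 17, 1003]);
translate([1947, 311, 74]) cube([92, 17, 1003]);
translate([2097, 311, 74]) cube([92, 17, 1003]);
translate([2247, 311, 74]) cube([92, 17, 1003]);
translate([2397, 311, 74]) cube([92, 17, 1003]);


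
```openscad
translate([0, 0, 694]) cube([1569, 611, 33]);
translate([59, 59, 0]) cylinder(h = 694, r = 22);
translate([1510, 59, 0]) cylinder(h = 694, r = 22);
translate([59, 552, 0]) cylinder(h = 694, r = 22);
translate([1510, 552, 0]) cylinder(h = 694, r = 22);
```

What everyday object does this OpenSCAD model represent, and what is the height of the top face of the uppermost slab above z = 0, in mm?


A table. The table height is 727 mm.

A 1569×611×33 slab sits at z = 694 on four Ø44 mm round legs — a table. The top surface is at 694 + 33 = 727 mm.


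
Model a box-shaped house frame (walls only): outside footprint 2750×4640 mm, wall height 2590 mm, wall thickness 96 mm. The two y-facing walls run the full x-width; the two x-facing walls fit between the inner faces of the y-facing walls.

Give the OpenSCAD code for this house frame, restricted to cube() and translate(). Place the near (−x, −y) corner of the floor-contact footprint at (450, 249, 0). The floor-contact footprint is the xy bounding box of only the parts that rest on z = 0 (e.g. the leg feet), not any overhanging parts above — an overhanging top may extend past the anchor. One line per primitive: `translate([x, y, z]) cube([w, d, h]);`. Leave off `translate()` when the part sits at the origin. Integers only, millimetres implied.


translate([450, 249, 0]) cube([2750, 96, 2590]);
translate([450, 4793, 0]) cube([2750, 96, 2590]);
translate([450, 345, 0]) cube([96, 4448, 2590]);
translate([3104, 345, 0]) cube([96, 4448, 2590]);


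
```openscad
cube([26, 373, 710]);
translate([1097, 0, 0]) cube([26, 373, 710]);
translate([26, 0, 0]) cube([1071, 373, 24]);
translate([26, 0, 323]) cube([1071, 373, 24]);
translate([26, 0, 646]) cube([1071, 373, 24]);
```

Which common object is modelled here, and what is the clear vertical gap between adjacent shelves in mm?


A bookshelf. The clear shelf gap is 299 mm.

Two tall side panels with 3 horizontal boards between them — a bookshelf. The first two shelf undersides are at z = 0 and z = 323; with shelf thickness 24, the clear gap is 323 − 0 − 24 = 299 mm.


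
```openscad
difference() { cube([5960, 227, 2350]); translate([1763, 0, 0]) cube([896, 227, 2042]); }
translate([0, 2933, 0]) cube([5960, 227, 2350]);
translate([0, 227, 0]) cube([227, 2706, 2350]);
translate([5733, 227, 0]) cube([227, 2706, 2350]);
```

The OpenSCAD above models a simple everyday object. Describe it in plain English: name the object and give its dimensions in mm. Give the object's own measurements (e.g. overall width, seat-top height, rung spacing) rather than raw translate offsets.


A single room: four walls, each 2350 mm tall and 227 mm thick, enclosing an outside footprint 5960×3160 mm (x × y), no floor or roof. The front and back walls (−y and +y sides) run the full x-width; the side walls fit between their inner faces. A door opening 896 mm wide and 2042 mm tall is cut through the front wall from the floor up, its −x edge 1763 mm from the wall's −x end.


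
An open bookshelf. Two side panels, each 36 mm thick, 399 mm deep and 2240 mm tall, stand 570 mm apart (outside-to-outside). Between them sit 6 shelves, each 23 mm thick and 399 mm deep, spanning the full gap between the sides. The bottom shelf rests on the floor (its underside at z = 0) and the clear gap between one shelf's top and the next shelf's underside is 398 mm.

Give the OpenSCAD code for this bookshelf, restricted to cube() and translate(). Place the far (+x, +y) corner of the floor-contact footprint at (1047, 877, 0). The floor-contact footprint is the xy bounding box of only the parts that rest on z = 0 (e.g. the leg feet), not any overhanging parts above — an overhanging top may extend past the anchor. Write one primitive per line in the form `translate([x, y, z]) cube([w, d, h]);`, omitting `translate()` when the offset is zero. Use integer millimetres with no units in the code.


translate([477, 478, 0]) cube([36, 399, 2240]);
translate([1011, 478, 0]) cube([36, 399, 2240]);
translate([513, 478, 0]) cube([498, 399, 23]);
translate([513, 478, 421]) cube([498, 399, 23]);
translate([513, 478, 842]) cube([498, 399, 23]);
translate([513, 478, 1263]) cube([498, 399, 23]);
translate([513, 478, 1684]) cube([498, 399, 23]);
translate([513, 478, 2105]) cube([498, 399, 23]);


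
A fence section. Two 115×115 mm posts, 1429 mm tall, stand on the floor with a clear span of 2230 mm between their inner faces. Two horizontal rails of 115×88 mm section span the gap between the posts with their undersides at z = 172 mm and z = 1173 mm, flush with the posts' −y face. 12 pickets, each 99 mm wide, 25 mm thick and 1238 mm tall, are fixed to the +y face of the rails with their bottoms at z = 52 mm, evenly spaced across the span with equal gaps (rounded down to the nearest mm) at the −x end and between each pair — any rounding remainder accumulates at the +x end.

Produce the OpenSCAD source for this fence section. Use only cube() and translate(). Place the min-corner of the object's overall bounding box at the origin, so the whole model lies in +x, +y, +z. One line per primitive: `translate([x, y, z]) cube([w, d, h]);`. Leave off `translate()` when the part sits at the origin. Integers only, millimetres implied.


cube([115, 115, 1429]);
translate([2345, 0, 0]) cube([115, 115, 1429]);
translate([115, 0, 172]) cube([2230, 115, 88]);
translate([115, 0, 1173]) cube([2230, 115, 88]);
translate([195, 115, 52]) cube([99, 25, 1238]);
translate([374, 115, 52]) cube([99, 25, 1238]);
translate([553, 115, 52]) cube([99, 25, 1238]);
translate([732, 115, 52]) cube([99, 25, 1238]);
translate([911, 115, 52]) cube([99, 25, 1238]);
translate([1090, 115, 52]) cube([99, 25, 1238]);
translate([1269, 115, 52]) cube([99, 25, 1238]);
translate([1448, 115, 52]) cube([99, 25, 1238]);
translate([1627, 115, 52]) cube([99, 25, 1238]);
translate([1806, 115, 52]) cube([99, 25, 1238]);
translate([1985, 115, 52]) cube([99, 25, 1238]);
translate([2164, 115, 52]) cube([99, 25, 1238]);


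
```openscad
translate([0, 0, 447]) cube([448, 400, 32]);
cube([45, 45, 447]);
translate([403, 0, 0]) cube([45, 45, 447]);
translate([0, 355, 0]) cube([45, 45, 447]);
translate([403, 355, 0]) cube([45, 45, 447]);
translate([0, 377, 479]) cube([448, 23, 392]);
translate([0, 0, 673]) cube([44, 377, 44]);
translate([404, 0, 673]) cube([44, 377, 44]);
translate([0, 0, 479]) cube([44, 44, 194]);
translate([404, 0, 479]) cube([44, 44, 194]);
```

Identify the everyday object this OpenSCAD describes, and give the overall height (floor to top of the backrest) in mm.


A chair. The overall height is 871 mm.

A slab on four corner posts with a tall panel at the back — a chair. The seat slab sits at z = 447 with thickness 32, and the 392 mm backrest starts at the seat top, so the overall height is 447 + 32 + 392 = 871 mm.


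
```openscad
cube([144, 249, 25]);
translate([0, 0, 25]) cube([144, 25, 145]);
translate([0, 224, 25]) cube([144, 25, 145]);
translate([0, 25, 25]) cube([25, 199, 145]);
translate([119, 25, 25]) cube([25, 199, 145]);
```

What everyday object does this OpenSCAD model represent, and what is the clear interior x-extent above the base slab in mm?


An open box. The internal width is 94 mm.

A 144×249 base slab with four walls standing on it — an open box. The base is 144 mm wide and the walls are 25 mm thick, so the internal width is 144 − 2 × 25 = 94 mm.


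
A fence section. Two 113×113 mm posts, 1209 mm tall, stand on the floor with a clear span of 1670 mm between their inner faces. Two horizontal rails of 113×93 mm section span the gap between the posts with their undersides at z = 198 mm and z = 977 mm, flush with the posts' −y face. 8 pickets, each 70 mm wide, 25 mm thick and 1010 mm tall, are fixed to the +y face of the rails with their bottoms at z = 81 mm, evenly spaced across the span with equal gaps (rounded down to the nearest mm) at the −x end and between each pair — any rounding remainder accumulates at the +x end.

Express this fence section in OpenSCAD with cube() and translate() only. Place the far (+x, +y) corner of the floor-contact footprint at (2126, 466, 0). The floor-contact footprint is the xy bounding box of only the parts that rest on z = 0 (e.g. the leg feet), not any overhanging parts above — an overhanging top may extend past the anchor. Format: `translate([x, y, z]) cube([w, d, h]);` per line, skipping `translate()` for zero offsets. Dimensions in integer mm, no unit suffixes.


translate([230, 353, 0]) cube([113, 113, 1209]);
translate([2013, 353, 0]) cube([113, 113, 1209]);
translate([343, 353, 198]) cube([1670, 113, 93]);
translate([343, 353, 977]) cube([1670, 113, 93]);
translate([466, 466, 81]) cube([70, 25, 1010]);
translate([659, 466, 81]) cube([70, 25, 1010]);
translate([852, 466, 81]) cube([70, 25, 1010]);
translate([1045, 466, 81]) cube([70, 25, 1010]);
translate([1238, 466, 81]) cube([70, 25, 1010]);
translate([1431, 466, 81]) cube([70, 25, 1010]);
translate([1624, 466, 81]) cube([70, 25, 1010]);
translate([1817, 466, 81]) cube([70, 25, 1010]);


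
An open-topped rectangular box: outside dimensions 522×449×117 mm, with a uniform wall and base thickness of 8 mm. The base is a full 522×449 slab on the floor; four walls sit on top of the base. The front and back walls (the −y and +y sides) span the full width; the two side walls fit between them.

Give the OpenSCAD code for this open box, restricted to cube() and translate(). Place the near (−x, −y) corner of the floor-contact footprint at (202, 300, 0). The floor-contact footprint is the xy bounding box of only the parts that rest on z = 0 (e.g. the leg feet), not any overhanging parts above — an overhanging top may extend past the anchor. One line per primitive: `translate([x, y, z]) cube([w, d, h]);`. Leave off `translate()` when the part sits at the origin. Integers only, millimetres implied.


translate([202, 300, 0]) cube([522, 449, 8]);
translate([202, 300, 8]) cube([522, 8, 109]);
translate([202, 741, 8]) cube([522, 8, 109]);
translate([202, 308, 8]) cube([8, 433, 109]);
translate([716, 308, 8]) cube([8, 433, 109]);


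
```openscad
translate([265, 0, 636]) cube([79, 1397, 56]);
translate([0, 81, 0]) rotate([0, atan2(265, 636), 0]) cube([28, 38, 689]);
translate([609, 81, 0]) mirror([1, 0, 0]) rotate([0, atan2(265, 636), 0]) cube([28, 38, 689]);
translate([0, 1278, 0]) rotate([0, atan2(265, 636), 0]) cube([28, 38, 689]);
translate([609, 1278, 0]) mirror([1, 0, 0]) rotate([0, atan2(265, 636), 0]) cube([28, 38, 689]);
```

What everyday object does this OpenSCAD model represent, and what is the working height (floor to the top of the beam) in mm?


A sawhorse. The overall height is 692 mm.

A beam across two mirrored pairs of raked legs — a sawhorse. The beam's underside is at z = 636 (matching the legs' vertical rise in atan2(265, 636)) and the beam is 56 mm tall, so its top is at 636 + 56 = 692 mm. The raked legs top out at the beam's underside, so that is the highest point.


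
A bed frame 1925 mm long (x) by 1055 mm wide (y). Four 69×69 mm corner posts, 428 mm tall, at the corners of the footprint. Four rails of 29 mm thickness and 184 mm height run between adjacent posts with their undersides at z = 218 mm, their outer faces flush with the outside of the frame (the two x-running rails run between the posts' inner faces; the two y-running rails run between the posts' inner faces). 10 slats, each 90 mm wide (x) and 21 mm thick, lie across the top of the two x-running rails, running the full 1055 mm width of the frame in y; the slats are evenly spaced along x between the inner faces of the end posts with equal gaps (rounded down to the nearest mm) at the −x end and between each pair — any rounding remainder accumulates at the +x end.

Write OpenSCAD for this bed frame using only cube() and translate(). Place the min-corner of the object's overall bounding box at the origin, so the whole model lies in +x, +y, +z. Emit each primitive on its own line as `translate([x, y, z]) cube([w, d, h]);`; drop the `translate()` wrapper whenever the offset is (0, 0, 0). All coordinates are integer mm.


cube([69, 69, 428]);
translate([0, 986, 0]) cube([69, 69, 428]);
translate([1856, 0, 0]) cube([69, 69, 428]);
translate([1856, 986, 0]) cube([69, 69, 428]);
translate([69, 0, 218]) cube([1787, 29, 184]);
translate([69, 1026, 218]) cube([1787, 29, 184]);
translate([0, 69, 218]) cube([29, 917, 184]);
translate([1896, 69, 218]) cube([29, 917, 184]);
translate([149, 0, 402]) cube([90, 1055, 21]);
translate([319, 0, 402]) cube([90, 1055, 21]);
translate([489, 0, 402]) cube([90, 1055, 21]);
translate([659, 0, 402]) cube([90, 1055, 21]);
translate([829, 0, 402]) cube([90, 1055, 21]);
translate([999, 0, 402]) cube([90, 1055, 21]);
translate([1169, 0, 402]) cube([90, 1055, 21]);
translate([1339, 0, 402]) cube([90, 1055, 21]);
translate([1509, 0, 402]) cube([90, 1055, 21]);
translate([1679, 0, 402]) cube([90, 1055, 21]);


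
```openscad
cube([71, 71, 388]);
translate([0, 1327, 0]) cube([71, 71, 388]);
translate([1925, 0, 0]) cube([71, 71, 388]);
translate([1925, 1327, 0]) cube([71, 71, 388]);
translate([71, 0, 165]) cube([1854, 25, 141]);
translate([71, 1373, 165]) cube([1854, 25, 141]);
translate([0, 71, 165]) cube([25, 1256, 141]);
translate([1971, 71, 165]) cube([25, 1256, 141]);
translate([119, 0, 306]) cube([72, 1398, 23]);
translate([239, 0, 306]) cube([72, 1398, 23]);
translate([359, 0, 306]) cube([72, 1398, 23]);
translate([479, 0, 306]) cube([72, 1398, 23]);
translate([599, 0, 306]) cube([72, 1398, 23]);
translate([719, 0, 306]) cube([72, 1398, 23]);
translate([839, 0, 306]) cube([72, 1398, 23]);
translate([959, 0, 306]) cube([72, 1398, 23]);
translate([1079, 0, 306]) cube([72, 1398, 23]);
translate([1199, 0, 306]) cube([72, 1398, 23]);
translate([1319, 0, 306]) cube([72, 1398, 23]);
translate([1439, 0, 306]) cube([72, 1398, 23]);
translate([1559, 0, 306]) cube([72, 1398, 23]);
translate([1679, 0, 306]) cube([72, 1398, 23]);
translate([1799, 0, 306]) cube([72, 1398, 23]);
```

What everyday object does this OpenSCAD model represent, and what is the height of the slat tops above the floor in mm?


A bed frame. The slat-top height is 329 mm.

Four posts, four rails, and a row of slats — a bed frame. Slats sit on the rails at z = 165 + 141 = 306; with slat thickness 23, the top is 329 mm.


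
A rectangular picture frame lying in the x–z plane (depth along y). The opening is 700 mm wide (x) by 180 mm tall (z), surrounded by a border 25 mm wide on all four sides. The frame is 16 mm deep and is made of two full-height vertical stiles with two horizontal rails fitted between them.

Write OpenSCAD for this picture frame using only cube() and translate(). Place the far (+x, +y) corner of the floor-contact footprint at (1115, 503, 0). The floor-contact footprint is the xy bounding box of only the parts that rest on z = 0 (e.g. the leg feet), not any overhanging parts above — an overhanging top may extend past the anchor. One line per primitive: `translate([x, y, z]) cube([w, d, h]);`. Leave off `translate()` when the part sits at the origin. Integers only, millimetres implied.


translate([365, 487, 0]) cube([25, 16, 230]);
translate([1090, 487, 0]) cube([25, 16, 230]);
translate([390, 487, 0]) cube([700, 16, 25]);
translate([390, 487, 205]) cube([700, 16, 25]);


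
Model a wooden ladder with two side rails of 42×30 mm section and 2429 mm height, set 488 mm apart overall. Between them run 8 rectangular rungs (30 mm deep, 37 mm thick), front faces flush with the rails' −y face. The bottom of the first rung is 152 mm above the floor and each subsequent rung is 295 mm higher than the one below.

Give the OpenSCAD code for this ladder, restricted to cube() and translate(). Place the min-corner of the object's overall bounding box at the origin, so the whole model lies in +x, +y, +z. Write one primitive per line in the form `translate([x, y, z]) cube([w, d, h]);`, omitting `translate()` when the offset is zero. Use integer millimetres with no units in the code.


cube([42, 30, 2429]);
translate([446, 0, 0]) cube([42, 30, 2429]);
translate([42, 0, 152]) cube([404, 30, 37]);
translate([42, 0, 447]) cube([404, 30, 37]);
translate([42, 0, 742]) cube([404, 30, 37]);
translate([42, 0, 1037]) cube([404, 30, 37]);
translate([42, 0, 1332]) cube([404, 30, 37]);
translate([42, 0, 1627]) cube([404, 30, 37]);
translate([42, 0, 1922]) cube([404, 30, 37]);
translate([42, 0, 2217]) cube([404, 30, 37]);


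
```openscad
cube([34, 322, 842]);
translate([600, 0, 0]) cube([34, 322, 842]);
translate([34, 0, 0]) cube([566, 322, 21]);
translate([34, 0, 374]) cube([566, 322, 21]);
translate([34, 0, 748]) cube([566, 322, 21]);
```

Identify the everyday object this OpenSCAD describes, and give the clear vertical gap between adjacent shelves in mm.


A bookshelf. The clear shelf gap is 353 mm.

Two tall side panels with 3 horizontal boards between them — a bookshelf. The first two shelf undersides are at z = 0 and z = 374; with shelf thickness 21, the clear gap is 374 − 0 − 21 = 353 mm.


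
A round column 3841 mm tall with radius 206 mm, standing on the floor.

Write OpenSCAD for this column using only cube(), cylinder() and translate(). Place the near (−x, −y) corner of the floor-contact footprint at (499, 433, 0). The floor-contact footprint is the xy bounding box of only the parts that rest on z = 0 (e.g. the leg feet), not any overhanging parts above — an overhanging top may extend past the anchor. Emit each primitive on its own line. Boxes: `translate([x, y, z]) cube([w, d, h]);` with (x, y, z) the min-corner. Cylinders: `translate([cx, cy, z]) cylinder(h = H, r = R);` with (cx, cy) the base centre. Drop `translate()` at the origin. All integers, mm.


translate([705, 639, 0]) cylinder(h = 3841, r = 206);


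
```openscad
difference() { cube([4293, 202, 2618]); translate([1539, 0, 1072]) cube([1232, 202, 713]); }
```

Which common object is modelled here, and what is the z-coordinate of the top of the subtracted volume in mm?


A wall with a window opening. The window head height is 1785 mm.

A wall with a rectangular opening subtracted — a window. Sill at z = 1072, opening 713 mm tall, so the head is at 1072 + 713 = 1785 mm.


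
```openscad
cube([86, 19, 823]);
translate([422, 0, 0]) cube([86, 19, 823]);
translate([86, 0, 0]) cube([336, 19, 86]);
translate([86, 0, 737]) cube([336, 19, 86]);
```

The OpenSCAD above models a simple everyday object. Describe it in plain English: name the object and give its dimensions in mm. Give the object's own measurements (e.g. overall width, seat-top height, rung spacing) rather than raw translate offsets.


A rectangular picture frame lying in the x–z plane (depth along y). The opening is 336 mm wide (x) by 651 mm tall (z), surrounded by a border 86 mm wide on all four sides. The frame is 19 mm deep and is made of two full-height vertical stiles with two horizontal rails fitted between them.


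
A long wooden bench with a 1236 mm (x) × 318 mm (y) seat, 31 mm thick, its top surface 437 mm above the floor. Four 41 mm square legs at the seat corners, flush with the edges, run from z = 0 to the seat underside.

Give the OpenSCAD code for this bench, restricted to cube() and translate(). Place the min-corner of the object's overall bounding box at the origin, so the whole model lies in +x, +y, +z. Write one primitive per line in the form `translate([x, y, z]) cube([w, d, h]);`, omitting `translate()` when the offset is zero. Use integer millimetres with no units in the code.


translate([0, 0, 406]) cube([1236, 318, 31]);
cube([41, 41, 406]);
translate([0, 277, 0]) cube([41, 41, 406]);
translate([1195, 0, 0]) cube([41, 41, 406]);
translate([1195, 277, 0]) cube([41, 41, 406]);


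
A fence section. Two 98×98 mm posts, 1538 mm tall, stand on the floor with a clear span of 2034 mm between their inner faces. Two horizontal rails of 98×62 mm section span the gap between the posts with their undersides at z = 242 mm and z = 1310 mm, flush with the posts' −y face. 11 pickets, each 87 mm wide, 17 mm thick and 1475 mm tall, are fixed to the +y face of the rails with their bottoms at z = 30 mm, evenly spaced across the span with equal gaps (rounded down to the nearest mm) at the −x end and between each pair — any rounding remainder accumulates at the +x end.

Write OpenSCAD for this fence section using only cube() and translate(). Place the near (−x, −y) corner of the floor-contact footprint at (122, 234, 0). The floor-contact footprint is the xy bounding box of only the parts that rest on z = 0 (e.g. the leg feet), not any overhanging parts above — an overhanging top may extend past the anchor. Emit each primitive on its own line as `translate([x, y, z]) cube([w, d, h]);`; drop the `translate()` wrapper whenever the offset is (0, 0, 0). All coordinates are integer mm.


translate([122, 234, 0]) cube([98, 98, 1538]);
translate([2254, 234, 0]) cube([98, 98, 1538]);
translate([220, 234, 242]) cube([2034, 98, 62]);
translate([220, 234, 1310]) cube([2034, 98, 62]);
translate([309, 332, 30]) cube([87, 17, 1475]);
translate([485, 332, 30]) cube([87, 17, 1475]);
translate([661, 332, 30]) cube([87, 17, 1475]);
translate([837, 332, 30]) cube([87, 17, 1475]);
translate([1013, 332, 30]) cube([87, 17, 1475]);
translate([1189, 332, 30]) cube([87, 17, 1475]);
translate([1365, 332, 30]) cube([87, 17, 1475]);
translate([1541, 332, 30]) cube([87, 17, 1475]);
translate([1717, 332, 30]) cube([87, 17, 1475]);
translate([1893, 332, 30]) cube([87, 17, 1475]);
translate([2069, 332, 30]) cube([87, 17, 1475]);


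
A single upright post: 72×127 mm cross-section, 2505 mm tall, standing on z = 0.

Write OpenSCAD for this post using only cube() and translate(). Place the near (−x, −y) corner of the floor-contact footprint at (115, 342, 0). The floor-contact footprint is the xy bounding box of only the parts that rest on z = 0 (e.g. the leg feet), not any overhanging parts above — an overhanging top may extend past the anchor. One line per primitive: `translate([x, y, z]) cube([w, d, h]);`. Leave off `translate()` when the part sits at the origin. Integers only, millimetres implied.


translate([115, 342, 0]) cube([72, 127, 2505]);


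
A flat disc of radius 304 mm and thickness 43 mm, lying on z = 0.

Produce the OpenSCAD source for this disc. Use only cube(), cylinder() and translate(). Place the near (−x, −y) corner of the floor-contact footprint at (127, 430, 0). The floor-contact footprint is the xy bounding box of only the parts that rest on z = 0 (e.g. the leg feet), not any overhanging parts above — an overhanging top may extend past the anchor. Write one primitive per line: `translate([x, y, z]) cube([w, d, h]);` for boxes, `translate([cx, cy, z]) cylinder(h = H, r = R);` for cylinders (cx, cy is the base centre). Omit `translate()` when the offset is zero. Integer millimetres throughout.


translate([431, 734, 0]) cylinder(h = 43, r = 304);


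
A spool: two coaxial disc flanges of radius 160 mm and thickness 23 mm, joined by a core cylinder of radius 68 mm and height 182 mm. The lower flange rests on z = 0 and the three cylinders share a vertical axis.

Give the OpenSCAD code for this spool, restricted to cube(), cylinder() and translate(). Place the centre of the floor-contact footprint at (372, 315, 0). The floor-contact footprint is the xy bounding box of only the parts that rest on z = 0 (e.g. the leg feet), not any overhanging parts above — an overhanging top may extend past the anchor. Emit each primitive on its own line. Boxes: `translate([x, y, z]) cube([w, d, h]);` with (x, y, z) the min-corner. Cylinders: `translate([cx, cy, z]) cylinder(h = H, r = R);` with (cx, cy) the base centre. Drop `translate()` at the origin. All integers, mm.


translate([372, 315, 0]) cylinder(h = 23, r = 160);
translate([372, 315, 23]) cylinder(h = 182, r = 68);
translate([372, 315, 205]) cylinder(h = 23, r = 160);


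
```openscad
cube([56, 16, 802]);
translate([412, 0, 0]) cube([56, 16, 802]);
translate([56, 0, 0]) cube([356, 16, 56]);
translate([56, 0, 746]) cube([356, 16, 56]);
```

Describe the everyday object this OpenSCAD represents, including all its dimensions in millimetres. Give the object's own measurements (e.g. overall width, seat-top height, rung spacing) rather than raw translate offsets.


A rectangular picture frame lying in the x–z plane (depth along y). The opening is 356 mm wide (x) by 690 mm tall (z), surrounded by a border 56 mm wide on all four sides. The frame is 16 mm deep and is made of two full-height vertical stiles with two horizontal rails fitted between them.
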